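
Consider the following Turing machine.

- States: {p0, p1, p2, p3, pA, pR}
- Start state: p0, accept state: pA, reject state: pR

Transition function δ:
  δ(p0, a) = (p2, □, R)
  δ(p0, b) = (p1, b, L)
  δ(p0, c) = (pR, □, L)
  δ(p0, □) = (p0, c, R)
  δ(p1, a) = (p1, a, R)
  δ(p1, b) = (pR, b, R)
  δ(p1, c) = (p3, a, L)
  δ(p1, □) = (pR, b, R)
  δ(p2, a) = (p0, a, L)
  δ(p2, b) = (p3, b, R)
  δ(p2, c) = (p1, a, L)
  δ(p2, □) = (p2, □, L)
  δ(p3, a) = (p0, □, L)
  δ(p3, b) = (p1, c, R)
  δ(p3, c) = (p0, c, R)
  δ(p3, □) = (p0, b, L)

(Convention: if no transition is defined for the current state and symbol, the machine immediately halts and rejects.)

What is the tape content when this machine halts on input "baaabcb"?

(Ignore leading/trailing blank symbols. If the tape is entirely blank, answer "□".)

Execution trace:
Initial: [p0]baaabcb
Step 1: δ(p0, b) = (p1, b, L) → [p1]□baaabcb
Step 2: δ(p1, □) = (pR, b, R) → b[pR]baaabcb

The machine reaches the reject state pR and halts.

Final tape (ignoring leading/trailing blanks): bbaaabcb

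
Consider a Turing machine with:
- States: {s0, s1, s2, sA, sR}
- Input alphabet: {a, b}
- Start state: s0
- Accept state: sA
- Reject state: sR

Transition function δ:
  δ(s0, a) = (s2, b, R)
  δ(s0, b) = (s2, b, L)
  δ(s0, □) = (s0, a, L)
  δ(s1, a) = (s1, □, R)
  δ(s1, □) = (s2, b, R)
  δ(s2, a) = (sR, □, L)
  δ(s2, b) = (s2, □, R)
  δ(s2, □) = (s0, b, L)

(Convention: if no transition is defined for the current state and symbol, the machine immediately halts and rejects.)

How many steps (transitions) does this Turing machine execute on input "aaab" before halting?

Execution trace:
Initial: [s0]aaab
Step 1: δ(s0, a) = (s2, b, R) → b[s2]aab
Step 2: δ(s2, a) = (sR, □, L) → [sR]b□ab

The machine reaches the reject state sR and halts.

The machine executed 2 steps before halting.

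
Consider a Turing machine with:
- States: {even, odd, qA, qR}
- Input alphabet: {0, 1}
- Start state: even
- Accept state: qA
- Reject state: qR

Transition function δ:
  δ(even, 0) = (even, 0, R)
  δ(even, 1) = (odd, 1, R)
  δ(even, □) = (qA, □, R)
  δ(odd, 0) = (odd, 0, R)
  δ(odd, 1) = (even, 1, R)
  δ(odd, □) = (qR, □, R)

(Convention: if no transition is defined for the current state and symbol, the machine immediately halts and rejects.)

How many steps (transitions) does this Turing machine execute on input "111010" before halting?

Execution trace:
Initial: [even]111010
Step 1: δ(even, 1) = (odd, 1, R) → 1[odd]11010
Step 2: δ(odd, 1) = (even, 1, R) → 11[even]1010
Step 3: δ(even, 1) = (odd, 1, R) → 111[odd]010
Step 4: δ(odd, 0) = (odd, 0, R) → 1110[odd]10
Step 5: δ(odd, 1) = (even, 1, R) → 11101[even]0
Step 6: δ(even, 0) = (even, 0, R) → 111010[even]□
Step 7: δ(even, □) = (qA, □, R) → 111010□[qA]□

The machine reaches the accept state qA and halts.

The machine executed 7 steps before halting.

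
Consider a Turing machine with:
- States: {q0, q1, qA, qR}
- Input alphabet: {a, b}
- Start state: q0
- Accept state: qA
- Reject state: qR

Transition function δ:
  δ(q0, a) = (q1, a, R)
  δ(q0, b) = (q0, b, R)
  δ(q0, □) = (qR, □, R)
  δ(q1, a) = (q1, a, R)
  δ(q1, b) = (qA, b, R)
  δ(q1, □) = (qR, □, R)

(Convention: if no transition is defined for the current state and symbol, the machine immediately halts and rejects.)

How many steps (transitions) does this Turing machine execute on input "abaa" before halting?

Execution trace:
Initial: [q0]abaa
Step 1: δ(q0, a) = (q1, a, R) → a[q1]baa
Step 2: δ(q1, b) = (qA, b, R) → ab[qA]aa

The machine reaches the accept state qA and halts.

The machine executed 2 steps before halting.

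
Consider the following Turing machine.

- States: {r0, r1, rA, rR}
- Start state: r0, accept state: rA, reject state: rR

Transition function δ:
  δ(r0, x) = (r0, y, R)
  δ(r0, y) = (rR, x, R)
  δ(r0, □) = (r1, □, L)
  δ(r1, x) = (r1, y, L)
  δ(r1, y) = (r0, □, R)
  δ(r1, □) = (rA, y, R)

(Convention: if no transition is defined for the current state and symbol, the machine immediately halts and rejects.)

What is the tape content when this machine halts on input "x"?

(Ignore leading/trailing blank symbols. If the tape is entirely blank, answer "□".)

Execution trace:
Initial: [r0]x
Step 1: δ(r0, x) = (r0, y, R) → y[r0]□
Step 2: δ(r0, □) = (r1, □, L) → [r1]y□
Step 3: δ(r1, y) = (r0, □, R) → □[r0]□
Step 4: δ(r0, □) = (r1, □, L) → [r1]□□
Step 5: δ(r1, □) = (rA, y, R) → y[rA]□

The machine reaches the accept state rA and halts.

Final tape (ignoring leading/trailing blanks): y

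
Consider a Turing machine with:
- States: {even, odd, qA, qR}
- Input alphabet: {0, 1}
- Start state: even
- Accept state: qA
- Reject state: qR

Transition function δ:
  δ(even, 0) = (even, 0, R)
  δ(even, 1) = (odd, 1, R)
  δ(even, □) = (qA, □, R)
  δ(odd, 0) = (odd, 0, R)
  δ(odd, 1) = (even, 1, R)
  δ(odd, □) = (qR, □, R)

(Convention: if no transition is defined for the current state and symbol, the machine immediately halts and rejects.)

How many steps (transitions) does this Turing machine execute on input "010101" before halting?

Execution trace:
Initial: [even]010101
Step 1: δ(even, 0) = (even, 0, R) → 0[even]10101
Step 2: δ(even, 1) = (odd, 1, R) → 01[odd]0101
Step 3: δ(odd, 0) = (odd, 0, R) → 010[odd]101
Step 4: δ(odd, 1) = (even, 1, R) → 0101[even]01
Step 5: δ(even, 0) = (even, 0, R) → 01010[even]1
Step 6: δ(even, 1) = (odd, 1, R) → 010101[odd]□
Step 7: δ(odd, □) = (qR, □, R) → 010101□[qR]□

The machine reaches the reject state qR and halts.

The machine executed 7 steps before halting.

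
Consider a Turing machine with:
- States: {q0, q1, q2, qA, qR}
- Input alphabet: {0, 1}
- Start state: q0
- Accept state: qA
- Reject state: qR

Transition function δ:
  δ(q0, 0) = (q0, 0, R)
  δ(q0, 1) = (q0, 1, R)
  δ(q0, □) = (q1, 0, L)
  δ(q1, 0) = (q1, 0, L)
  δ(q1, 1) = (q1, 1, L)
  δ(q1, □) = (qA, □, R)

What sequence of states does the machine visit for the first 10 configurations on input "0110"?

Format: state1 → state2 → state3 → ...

Execution trace:
Initial: [q0]0110
Step 1: δ(q0, 0) = (q0, 0, R) → 0[q0]110
Step 2: δ(q0, 1) = (q0, 1, R) → 01[q0]10
Step 3: δ(q0, 1) = (q0, 1, R) → 011[q0]0
Step 4: δ(q0, 0) = (q0, 0, R) → 0110[q0]□
Step 5: δ(q0, □) = (q1, 0, L) → 011[q1]00
Step 6: δ(q1, 0) = (q1, 0, L) → 01[q1]100
Step 7: δ(q1, 1) = (q1, 1, L) → 0[q1]1100
Step 8: δ(q1, 1) = (q1, 1, L) → [q1]01100
Step 9: δ(q1, 0) = (q1, 0, L) → [q1]□01100

State sequence: q0 → q0 → q0 → q0 → q0 → q1 → q1 → q1 → q1 → q1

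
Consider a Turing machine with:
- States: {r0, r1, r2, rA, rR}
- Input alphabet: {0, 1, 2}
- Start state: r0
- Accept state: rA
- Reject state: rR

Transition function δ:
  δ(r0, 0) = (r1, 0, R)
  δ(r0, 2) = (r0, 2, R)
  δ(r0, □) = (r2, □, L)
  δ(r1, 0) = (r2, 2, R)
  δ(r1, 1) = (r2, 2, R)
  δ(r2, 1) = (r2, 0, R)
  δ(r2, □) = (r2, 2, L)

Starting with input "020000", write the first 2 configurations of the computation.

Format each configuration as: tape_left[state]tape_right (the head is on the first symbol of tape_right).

Transitions applied:
Step 1: δ(r0, 0) = (r1, 0, R)

The first 2 configurations are:
[r0]020000 ⊢ 0[r1]20000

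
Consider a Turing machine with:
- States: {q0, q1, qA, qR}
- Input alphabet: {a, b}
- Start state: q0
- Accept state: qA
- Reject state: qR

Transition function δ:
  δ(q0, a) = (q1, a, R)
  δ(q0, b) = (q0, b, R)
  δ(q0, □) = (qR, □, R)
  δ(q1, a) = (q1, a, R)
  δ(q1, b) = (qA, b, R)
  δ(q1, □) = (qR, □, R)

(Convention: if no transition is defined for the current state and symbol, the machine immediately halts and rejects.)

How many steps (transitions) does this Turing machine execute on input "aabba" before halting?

Execution trace:
Initial: [q0]aabba
Step 1: δ(q0, a) = (q1, a, R) → a[q1]abba
Step 2: δ(q1, a) = (q1, a, R) → aa[q1]bba
Step 3: δ(q1, b) = (qA, b, R) → aab[qA]ba

The machine reaches the accept state qA and halts.

The machine executed 3 steps before halting.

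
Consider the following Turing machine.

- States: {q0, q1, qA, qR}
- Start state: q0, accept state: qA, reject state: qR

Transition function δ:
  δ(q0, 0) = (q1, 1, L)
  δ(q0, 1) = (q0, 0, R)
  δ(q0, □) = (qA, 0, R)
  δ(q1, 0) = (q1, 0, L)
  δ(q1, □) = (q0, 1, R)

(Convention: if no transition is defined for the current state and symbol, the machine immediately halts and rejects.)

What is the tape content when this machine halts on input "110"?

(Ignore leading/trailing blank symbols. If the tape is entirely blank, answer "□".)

Execution trace:
Initial: [q0]110
Step 1: δ(q0, 1) = (q0, 0, R) → 0[q0]10
Step 2: δ(q0, 1) = (q0, 0, R) → 00[q0]0
Step 3: δ(q0, 0) = (q1, 1, L) → 0[q1]01
Step 4: δ(q1, 0) = (q1, 0, L) → [q1]001
Step 5: δ(q1, 0) = (q1, 0, L) → [q1]□001
Step 6: δ(q1, □) = (q0, 1, R) → 1[q0]001
Step 7: δ(q0, 0) = (q1, 1, L) → [q1]1101

No transition is defined for δ(q1, 1). By convention the machine halts and rejects.

Final tape (ignoring leading/trailing blanks): 1101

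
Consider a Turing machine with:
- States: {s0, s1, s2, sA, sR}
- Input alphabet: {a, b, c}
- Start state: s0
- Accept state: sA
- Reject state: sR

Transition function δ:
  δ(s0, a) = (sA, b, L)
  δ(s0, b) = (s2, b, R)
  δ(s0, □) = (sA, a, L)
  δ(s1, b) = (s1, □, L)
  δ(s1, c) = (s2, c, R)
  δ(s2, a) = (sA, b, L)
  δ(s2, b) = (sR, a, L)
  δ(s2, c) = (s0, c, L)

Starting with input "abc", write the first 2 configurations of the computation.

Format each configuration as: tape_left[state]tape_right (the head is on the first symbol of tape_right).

Transitions applied:
Step 1: δ(s0, a) = (sA, b, L)

The first 2 configurations are:
[s0]abc ⊢ [sA]□bbc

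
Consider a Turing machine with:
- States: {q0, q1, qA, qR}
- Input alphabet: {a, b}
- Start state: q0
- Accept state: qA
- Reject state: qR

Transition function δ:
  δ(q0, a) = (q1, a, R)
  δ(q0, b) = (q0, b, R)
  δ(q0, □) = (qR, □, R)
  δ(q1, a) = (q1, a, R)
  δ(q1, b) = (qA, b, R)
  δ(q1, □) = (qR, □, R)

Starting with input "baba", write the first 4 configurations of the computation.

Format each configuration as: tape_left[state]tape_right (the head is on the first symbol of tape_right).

Transitions applied:
Step 1: δ(q0, b) = (q0, b, R)
Step 2: δ(q0, a) = (q1, a, R)
Step 3: δ(q1, b) = (qA, b, R)

The first 4 configurations are:
[q0]baba ⊢ b[q0]aba ⊢ ba[q1]ba ⊢ bab[qA]a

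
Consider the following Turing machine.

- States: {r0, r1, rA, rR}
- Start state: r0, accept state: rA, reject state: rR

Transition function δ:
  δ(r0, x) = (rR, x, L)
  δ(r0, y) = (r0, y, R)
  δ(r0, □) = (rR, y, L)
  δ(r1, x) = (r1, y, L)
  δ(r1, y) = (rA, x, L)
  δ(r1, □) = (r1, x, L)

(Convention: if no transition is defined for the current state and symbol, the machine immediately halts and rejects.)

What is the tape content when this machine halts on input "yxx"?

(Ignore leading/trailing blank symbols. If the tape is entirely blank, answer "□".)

Execution trace:
Initial: [r0]yxx
Step 1: δ(r0, y) = (r0, y, R) → y[r0]xx
Step 2: δ(r0, x) = (rR, x, L) → [rR]yxx

The machine reaches the reject state rR and halts.

Final tape (ignoring leading/trailing blanks): yxx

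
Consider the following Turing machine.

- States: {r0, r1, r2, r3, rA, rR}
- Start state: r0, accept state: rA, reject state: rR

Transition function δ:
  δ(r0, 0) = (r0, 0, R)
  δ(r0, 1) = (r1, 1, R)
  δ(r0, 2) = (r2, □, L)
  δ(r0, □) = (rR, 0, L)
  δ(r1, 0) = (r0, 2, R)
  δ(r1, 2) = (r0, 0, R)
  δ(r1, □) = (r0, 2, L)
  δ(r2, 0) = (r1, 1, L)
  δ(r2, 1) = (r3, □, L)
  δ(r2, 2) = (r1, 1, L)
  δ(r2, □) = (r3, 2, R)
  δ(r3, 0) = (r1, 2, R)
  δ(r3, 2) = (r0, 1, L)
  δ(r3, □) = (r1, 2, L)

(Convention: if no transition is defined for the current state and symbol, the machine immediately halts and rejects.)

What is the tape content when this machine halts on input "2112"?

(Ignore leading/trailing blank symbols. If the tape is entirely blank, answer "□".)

Execution trace:
Initial: [r0]2112
Step 1: δ(r0, 2) = (r2, □, L) → [r2]□□112
Step 2: δ(r2, □) = (r3, 2, R) → 2[r3]□112
Step 3: δ(r3, □) = (r1, 2, L) → [r1]22112
Step 4: δ(r1, 2) = (r0, 0, R) → 0[r0]2112
Step 5: δ(r0, 2) = (r2, □, L) → [r2]0□112
Step 6: δ(r2, 0) = (r1, 1, L) → [r1]□1□112
Step 7: δ(r1, □) = (r0, 2, L) → [r0]□21□112
Step 8: δ(r0, □) = (rR, 0, L) → [rR]□021□112

The machine reaches the reject state rR and halts.

Final tape (ignoring leading/trailing blanks): 021□112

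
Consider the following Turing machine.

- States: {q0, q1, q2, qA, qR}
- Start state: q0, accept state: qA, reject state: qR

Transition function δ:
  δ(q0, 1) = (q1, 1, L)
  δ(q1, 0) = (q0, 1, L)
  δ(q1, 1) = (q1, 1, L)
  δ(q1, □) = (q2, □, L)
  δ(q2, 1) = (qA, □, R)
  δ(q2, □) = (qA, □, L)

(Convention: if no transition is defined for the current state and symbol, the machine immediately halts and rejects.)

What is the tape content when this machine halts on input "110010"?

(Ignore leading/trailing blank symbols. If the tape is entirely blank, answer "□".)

Execution trace:
Initial: [q0]110010
Step 1: δ(q0, 1) = (q1, 1, L) → [q1]□110010
Step 2: δ(q1, □) = (q2, □, L) → [q2]□□110010
Step 3: δ(q2, □) = (qA, □, L) → [qA]□□□110010

The machine reaches the accept state qA and halts.

Final tape (ignoring leading/trailing blanks): 110010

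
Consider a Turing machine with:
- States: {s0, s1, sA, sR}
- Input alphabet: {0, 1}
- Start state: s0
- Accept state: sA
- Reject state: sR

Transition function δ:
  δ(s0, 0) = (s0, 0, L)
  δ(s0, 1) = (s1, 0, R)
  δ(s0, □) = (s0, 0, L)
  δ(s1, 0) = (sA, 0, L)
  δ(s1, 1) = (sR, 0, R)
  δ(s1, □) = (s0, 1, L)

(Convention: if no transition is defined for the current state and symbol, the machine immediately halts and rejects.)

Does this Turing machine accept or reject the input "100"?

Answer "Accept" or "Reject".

Execution trace:
Initial: [s0]100
Step 1: δ(s0, 1) = (s1, 0, R) → 0[s1]00
Step 2: δ(s1, 0) = (sA, 0, L) → [sA]000

The machine reaches the accept state sA and halts.

Answer: Accept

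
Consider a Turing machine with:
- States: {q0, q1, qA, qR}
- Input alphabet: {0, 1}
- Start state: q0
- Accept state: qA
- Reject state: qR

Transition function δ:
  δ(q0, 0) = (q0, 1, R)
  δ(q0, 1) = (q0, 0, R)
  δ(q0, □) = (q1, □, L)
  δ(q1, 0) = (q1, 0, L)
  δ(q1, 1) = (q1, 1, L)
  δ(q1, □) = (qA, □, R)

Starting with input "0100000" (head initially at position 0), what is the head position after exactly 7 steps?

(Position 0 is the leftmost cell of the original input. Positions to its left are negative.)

Execution trace (head position shown):
Step 0: [q0]0100000  (head at position 0)
Step 1: move right → 1[q0]100000  (head at position 1)
Step 2: move right → 10[q0]00000  (head at position 2)
Step 3: move right → 101[q0]0000  (head at position 3)
Step 4: move right → 1011[q0]000  (head at position 4)
Step 5: move right → 10111[q0]00  (head at position 5)
Step 6: move right → 101111[q0]0  (head at position 6)
Step 7: move right → 1011111[q0]□  (head at position 7)

After 7 steps, the head is at position 7.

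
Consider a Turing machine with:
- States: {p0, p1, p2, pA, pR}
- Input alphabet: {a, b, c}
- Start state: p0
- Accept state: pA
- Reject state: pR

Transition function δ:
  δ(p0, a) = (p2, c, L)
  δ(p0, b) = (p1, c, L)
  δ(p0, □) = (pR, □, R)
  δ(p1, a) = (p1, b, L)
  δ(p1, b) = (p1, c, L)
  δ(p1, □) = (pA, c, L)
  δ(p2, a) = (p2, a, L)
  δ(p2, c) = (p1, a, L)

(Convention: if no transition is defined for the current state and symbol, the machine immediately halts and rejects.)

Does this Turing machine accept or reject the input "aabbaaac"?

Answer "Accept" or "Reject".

Execution trace:
Initial: [p0]aabbaaac
Step 1: δ(p0, a) = (p2, c, L) → [p2]□cabbaaac

No transition is defined for δ(p2, □). By convention the machine halts and rejects.

Answer: Reject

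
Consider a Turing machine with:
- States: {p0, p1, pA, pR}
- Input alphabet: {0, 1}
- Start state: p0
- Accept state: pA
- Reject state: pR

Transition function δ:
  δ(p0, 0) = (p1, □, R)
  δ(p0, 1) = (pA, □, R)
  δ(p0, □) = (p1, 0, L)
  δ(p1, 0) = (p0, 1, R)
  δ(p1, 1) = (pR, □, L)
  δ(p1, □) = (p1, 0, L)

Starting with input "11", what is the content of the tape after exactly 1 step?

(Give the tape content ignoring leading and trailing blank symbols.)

Execution trace:
Initial: [p0]11
Step 1: δ(p0, 1) = (pA, □, R) → □[pA]1

The machine reaches the accept state pA and halts.

After 1 step, the tape (ignoring leading/trailing blanks) is: 1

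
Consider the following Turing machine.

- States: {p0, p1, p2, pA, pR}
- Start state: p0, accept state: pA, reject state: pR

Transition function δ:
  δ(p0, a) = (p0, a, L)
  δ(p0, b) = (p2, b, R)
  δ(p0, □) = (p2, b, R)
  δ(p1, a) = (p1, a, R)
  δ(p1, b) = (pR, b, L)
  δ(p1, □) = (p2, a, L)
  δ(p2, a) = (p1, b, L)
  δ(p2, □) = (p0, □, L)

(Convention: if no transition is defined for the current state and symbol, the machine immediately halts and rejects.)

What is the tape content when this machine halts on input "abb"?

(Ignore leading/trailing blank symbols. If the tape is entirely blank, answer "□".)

Execution trace:
Initial: [p0]abb
Step 1: δ(p0, a) = (p0, a, L) → [p0]□abb
Step 2: δ(p0, □) = (p2, b, R) → b[p2]abb
Step 3: δ(p2, a) = (p1, b, L) → [p1]bbbb
Step 4: δ(p1, b) = (pR, b, L) → [pR]□bbbb

The machine reaches the reject state pR and halts.

Final tape (ignoring leading/trailing blanks): bbbb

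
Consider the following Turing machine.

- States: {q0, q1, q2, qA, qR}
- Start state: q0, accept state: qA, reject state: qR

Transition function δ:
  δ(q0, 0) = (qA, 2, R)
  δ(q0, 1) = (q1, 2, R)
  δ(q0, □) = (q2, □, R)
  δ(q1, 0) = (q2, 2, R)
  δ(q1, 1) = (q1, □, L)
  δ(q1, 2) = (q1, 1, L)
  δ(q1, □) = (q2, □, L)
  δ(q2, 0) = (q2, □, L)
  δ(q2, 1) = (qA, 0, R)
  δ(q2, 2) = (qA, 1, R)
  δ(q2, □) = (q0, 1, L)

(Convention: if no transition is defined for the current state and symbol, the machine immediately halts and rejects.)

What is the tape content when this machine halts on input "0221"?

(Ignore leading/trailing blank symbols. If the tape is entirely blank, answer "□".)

Execution trace:
Initial: [q0]0221
Step 1: δ(q0, 0) = (qA, 2, R) → 2[qA]221

The machine reaches the accept state qA and halts.

Final tape (ignoring leading/trailing blanks): 2221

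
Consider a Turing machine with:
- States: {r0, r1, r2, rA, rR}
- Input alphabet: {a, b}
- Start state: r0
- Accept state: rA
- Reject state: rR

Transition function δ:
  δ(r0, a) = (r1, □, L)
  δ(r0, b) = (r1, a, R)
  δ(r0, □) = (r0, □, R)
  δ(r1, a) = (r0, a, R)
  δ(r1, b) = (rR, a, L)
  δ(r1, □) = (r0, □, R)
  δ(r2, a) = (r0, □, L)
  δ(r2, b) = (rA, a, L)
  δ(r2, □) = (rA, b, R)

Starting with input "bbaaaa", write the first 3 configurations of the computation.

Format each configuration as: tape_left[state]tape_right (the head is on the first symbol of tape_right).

Transitions applied:
Step 1: δ(r0, b) = (r1, a, R)
Step 2: δ(r1, b) = (rR, a, L)

The first 3 configurations are:
[r0]bbaaaa ⊢ a[r1]baaaa ⊢ [rR]aaaaaa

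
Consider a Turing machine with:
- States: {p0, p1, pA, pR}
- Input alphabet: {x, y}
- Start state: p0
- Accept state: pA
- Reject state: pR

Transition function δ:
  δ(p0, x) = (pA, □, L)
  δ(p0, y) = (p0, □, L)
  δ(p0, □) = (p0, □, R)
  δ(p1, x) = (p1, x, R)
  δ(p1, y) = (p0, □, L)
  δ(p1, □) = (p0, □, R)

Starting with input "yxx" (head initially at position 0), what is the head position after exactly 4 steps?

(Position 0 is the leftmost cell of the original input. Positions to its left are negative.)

Execution trace (head position shown):
Step 0: [p0]yxx  (head at position 0)
Step 1: move left → [p0]□□xx  (head at position -1)
Step 2: move right → □[p0]□xx  (head at position 0)
Step 3: move right → □□[p0]xx  (head at position 1)
Step 4: move left → □[pA]□□x  (head at position 0)

After 4 steps, the head is at position 0.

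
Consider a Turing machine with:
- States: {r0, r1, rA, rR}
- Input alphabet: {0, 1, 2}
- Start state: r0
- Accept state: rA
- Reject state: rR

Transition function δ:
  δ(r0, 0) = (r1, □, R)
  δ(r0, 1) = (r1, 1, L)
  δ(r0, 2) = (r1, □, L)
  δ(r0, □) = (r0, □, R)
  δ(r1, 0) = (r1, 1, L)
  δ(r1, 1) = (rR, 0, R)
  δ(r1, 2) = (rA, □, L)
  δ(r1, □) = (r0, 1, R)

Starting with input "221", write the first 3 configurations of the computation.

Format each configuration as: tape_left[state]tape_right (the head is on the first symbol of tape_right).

Transitions applied:
Step 1: δ(r0, 2) = (r1, □, L)
Step 2: δ(r1, □) = (r0, 1, R)

The first 3 configurations are:
[r0]221 ⊢ [r1]□□21 ⊢ 1[r0]□21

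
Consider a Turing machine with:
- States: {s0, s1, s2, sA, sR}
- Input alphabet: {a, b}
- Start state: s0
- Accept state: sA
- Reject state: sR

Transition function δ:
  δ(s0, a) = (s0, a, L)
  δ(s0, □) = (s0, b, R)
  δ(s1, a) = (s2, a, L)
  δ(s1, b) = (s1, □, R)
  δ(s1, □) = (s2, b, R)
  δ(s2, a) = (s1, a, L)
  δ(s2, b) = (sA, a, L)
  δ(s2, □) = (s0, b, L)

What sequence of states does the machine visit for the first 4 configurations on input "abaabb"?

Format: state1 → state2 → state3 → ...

Execution trace:
Initial: [s0]abaabb
Step 1: δ(s0, a) = (s0, a, L) → [s0]□abaabb
Step 2: δ(s0, □) = (s0, b, R) → b[s0]abaabb
Step 3: δ(s0, a) = (s0, a, L) → [s0]babaabb

No transition is defined for δ(s0, b). By convention the machine halts and rejects.

State sequence: s0 → s0 → s0 → s0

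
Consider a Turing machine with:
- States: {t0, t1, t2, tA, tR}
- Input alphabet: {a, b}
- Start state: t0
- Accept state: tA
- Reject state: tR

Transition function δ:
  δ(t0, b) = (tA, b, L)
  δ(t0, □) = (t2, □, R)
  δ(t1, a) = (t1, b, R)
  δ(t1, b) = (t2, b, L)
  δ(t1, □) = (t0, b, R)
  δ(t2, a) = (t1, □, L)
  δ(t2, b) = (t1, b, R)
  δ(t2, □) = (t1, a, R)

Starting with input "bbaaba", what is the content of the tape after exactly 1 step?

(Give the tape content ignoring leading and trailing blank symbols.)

Execution trace:
Initial: [t0]bbaaba
Step 1: δ(t0, b) = (tA, b, L) → [tA]□bbaaba

The machine reaches the accept state tA and halts.

After 1 step, the tape (ignoring leading/trailing blanks) is: bbaaba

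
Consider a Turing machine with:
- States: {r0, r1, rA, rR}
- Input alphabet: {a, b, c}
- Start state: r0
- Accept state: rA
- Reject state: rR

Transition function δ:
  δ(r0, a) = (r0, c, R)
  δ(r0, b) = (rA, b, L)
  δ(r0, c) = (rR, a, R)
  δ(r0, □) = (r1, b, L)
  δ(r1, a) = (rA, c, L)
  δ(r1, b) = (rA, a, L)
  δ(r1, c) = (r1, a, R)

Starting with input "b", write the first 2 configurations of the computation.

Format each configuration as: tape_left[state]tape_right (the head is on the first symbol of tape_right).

Transitions applied:
Step 1: δ(r0, b) = (rA, b, L)

The first 2 configurations are:
[r0]b ⊢ [rA]□b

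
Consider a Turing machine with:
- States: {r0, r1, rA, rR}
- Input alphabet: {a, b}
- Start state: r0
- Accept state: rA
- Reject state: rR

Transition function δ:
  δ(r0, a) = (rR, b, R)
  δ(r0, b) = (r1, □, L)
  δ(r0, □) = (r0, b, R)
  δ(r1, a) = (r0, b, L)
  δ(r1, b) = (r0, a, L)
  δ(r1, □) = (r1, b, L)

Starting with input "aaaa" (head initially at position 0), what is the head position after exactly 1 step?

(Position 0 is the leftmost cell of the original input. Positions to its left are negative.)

Execution trace (head position shown):
Step 0: [r0]aaaa  (head at position 0)
Step 1: move right → b[rR]aaa  (head at position 1)

After 1 step, the head is at position 1.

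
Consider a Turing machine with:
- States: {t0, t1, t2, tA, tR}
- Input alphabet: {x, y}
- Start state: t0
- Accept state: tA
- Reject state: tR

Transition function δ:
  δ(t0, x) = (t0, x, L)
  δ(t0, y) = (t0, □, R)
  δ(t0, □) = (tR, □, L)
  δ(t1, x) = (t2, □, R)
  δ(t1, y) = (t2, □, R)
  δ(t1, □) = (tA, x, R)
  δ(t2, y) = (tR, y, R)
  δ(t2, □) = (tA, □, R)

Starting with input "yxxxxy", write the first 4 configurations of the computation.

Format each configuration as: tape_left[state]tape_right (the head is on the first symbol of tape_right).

Transitions applied:
Step 1: δ(t0, y) = (t0, □, R)
Step 2: δ(t0, x) = (t0, x, L)
Step 3: δ(t0, □) = (tR, □, L)

The first 4 configurations are:
[t0]yxxxxy ⊢ □[t0]xxxxy ⊢ [t0]□xxxxy ⊢ [tR]□□xxxxy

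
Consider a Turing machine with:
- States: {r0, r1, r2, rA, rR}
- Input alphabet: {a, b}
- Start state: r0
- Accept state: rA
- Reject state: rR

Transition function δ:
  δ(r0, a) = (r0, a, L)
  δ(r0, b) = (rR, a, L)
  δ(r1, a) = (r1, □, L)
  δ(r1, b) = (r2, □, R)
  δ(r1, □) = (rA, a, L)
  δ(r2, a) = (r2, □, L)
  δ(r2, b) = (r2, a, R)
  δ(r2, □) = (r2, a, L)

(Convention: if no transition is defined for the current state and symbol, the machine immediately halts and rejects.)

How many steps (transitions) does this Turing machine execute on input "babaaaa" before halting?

Execution trace:
Initial: [r0]babaaaa
Step 1: δ(r0, b) = (rR, a, L) → [rR]□aabaaaa

The machine reaches the reject state rR and halts.

The machine executed 1 step before halting.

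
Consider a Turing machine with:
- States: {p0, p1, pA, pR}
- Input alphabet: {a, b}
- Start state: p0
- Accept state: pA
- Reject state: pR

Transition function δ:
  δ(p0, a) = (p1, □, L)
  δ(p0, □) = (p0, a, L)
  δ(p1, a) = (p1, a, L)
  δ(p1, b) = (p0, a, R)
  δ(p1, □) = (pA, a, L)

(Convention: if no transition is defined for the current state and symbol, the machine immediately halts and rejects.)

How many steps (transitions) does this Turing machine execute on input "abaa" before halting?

Execution trace:
Initial: [p0]abaa
Step 1: δ(p0, a) = (p1, □, L) → [p1]□□baa
Step 2: δ(p1, □) = (pA, a, L) → [pA]□a□baa

The machine reaches the accept state pA and halts.

The machine executed 2 steps before halting.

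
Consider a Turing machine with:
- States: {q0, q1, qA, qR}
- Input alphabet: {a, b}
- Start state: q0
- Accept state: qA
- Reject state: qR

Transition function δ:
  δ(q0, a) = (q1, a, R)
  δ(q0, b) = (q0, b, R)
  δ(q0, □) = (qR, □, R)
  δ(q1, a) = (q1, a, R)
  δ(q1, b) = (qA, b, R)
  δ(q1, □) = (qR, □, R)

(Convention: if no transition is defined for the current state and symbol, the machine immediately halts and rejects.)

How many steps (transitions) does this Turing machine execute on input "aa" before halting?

Execution trace:
Initial: [q0]aa
Step 1: δ(q0, a) = (q1, a, R) → a[q1]a
Step 2: δ(q1, a) = (q1, a, R) → aa[q1]□
Step 3: δ(q1, □) = (qR, □, R) → aa□[qR]□

The machine reaches the reject state qR and halts.

The machine executed 3 steps before halting.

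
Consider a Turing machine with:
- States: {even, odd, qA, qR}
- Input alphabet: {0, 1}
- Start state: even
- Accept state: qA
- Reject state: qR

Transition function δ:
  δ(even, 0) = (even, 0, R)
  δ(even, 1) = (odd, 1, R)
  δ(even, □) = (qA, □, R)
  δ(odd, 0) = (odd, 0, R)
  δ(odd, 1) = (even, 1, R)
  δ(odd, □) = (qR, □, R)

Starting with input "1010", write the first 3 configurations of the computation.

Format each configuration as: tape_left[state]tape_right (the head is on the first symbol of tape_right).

Transitions applied:
Step 1: δ(even, 1) = (odd, 1, R)
Step 2: δ(odd, 0) = (odd, 0, R)

The first 3 configurations are:
[even]1010 ⊢ 1[odd]010 ⊢ 10[odd]10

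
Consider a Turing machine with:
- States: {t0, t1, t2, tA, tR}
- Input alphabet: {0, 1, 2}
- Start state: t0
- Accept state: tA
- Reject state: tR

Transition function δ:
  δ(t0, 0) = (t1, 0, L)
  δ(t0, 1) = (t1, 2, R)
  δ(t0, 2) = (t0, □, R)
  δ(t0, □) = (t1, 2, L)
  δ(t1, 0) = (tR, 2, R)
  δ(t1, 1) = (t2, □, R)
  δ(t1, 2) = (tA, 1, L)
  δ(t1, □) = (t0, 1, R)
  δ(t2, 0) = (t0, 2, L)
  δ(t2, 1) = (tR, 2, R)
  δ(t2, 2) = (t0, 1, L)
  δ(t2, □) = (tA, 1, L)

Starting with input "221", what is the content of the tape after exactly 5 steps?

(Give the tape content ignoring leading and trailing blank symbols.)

Execution trace:
Initial: [t0]221
Step 1: δ(t0, 2) = (t0, □, R) → □[t0]21
Step 2: δ(t0, 2) = (t0, □, R) → □□[t0]1
Step 3: δ(t0, 1) = (t1, 2, R) → □□2[t1]□
Step 4: δ(t1, □) = (t0, 1, R) → □□21[t0]□
Step 5: δ(t0, □) = (t1, 2, L) → □□2[t1]12

After 5 steps, the tape (ignoring leading/trailing blanks) is: 212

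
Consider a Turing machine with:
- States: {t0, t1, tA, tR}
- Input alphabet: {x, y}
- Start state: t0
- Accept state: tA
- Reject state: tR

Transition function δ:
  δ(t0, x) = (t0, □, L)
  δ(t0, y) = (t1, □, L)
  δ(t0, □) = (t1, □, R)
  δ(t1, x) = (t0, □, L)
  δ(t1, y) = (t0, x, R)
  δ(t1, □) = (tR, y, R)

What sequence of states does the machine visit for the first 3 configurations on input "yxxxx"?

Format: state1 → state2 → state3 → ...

Execution trace:
Initial: [t0]yxxxx
Step 1: δ(t0, y) = (t1, □, L) → [t1]□□xxxx
Step 2: δ(t1, □) = (tR, y, R) → y[tR]□xxxx

The machine reaches the reject state tR and halts.

State sequence: t0 → t1 → tR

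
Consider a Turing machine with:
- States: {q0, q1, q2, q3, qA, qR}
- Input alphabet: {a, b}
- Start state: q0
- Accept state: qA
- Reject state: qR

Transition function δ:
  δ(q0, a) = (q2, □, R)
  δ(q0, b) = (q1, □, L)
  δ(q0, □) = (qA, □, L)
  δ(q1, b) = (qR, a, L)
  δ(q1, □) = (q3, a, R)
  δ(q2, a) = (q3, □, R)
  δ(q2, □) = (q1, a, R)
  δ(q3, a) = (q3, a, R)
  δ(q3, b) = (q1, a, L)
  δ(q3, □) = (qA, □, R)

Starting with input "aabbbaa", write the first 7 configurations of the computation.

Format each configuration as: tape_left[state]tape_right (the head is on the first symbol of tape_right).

Transitions applied:
Step 1: δ(q0, a) = (q2, □, R)
Step 2: δ(q2, a) = (q3, □, R)
Step 3: δ(q3, b) = (q1, a, L)
Step 4: δ(q1, □) = (q3, a, R)
Step 5: δ(q3, a) = (q3, a, R)
Step 6: δ(q3, b) = (q1, a, L)

The first 7 configurations are:
[q0]aabbbaa ⊢ □[q2]abbbaa ⊢ □□[q3]bbbaa ⊢ □[q1]□abbaa ⊢ □a[q3]abbaa ⊢ □aa[q3]bbaa ⊢ □a[q1]aabaa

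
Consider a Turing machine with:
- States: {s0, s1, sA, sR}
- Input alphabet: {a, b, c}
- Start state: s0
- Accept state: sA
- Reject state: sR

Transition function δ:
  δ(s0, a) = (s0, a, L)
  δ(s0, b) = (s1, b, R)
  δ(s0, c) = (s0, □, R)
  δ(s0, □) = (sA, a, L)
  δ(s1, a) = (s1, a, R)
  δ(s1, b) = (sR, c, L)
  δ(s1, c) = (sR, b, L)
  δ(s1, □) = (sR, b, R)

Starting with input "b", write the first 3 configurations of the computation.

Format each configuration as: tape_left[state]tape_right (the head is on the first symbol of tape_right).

Transitions applied:
Step 1: δ(s0, b) = (s1, b, R)
Step 2: δ(s1, □) = (sR, b, R)

The first 3 configurations are:
[s0]b ⊢ b[s1]□ ⊢ bb[sR]□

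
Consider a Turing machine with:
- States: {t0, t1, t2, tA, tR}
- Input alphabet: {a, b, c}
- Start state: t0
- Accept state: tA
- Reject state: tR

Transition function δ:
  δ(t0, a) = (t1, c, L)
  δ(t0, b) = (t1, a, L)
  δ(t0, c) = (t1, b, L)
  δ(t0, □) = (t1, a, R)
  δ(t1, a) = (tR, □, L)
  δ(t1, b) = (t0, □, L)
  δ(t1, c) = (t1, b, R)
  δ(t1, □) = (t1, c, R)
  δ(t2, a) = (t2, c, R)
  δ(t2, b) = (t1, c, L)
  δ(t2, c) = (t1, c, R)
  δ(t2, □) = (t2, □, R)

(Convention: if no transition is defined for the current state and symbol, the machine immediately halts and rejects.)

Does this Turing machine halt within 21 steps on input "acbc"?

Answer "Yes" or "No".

Execution trace:
Initial: [t0]acbc
Step 1: δ(t0, a) = (t1, c, L) → [t1]□ccbc
Step 2: δ(t1, □) = (t1, c, R) → c[t1]ccbc
Step 3: δ(t1, c) = (t1, b, R) → cb[t1]cbc
Step 4: δ(t1, c) = (t1, b, R) → cbb[t1]bc
Step 5: δ(t1, b) = (t0, □, L) → cb[t0]b□c
Step 6: δ(t0, b) = (t1, a, L) → c[t1]ba□c
Step 7: δ(t1, b) = (t0, □, L) → [t0]c□a□c
Step 8: δ(t0, c) = (t1, b, L) → [t1]□b□a□c
Step 9: δ(t1, □) = (t1, c, R) → c[t1]b□a□c
Step 10: δ(t1, b) = (t0, □, L) → [t0]c□□a□c
Step 11: δ(t0, c) = (t1, b, L) → [t1]□b□□a□c
Step 12: δ(t1, □) = (t1, c, R) → c[t1]b□□a□c
Step 13: δ(t1, b) = (t0, □, L) → [t0]c□□□a□c
Step 14: δ(t0, c) = (t1, b, L) → [t1]□b□□□a□c
Step 15: δ(t1, □) = (t1, c, R) → c[t1]b□□□a□c
Step 16: δ(t1, b) = (t0, □, L) → [t0]c□□□□a□c
Step 17: δ(t0, c) = (t1, b, L) → [t1]□b□□□□a□c
Step 18: δ(t1, □) = (t1, c, R) → c[t1]b□□□□a□c
Step 19: δ(t1, b) = (t0, □, L) → [t0]c□□□□□a□c
Step 20: δ(t0, c) = (t1, b, L) → [t1]□b□□□□□a□c
Step 21: δ(t1, □) = (t1, c, R) → c[t1]b□□□□□a□c

The machine has not reached a halting state after 21 steps.
The machine did not halt within the 21-step bound.

Answer: No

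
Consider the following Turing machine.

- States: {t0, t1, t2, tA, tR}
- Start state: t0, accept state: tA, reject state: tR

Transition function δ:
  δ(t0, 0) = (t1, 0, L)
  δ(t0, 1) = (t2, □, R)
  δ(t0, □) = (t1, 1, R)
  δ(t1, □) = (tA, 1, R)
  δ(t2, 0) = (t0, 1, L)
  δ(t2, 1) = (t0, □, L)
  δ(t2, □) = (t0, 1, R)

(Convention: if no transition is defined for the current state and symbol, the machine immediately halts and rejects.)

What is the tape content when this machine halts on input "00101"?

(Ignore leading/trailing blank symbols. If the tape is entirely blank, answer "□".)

Execution trace:
Initial: [t0]00101
Step 1: δ(t0, 0) = (t1, 0, L) → [t1]□00101
Step 2: δ(t1, □) = (tA, 1, R) → 1[tA]00101

The machine reaches the accept state tA and halts.

Final tape (ignoring leading/trailing blanks): 100101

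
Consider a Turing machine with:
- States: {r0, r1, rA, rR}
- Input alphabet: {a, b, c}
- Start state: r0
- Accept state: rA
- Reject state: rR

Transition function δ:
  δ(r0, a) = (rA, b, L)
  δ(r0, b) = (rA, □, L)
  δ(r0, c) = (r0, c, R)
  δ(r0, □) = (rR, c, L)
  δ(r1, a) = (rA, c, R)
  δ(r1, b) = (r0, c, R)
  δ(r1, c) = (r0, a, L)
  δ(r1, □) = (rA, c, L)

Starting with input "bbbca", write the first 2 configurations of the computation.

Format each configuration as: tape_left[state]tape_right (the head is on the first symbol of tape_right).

Transitions applied:
Step 1: δ(r0, b) = (rA, □, L)

The first 2 configurations are:
[r0]bbbca ⊢ [rA]□□bbca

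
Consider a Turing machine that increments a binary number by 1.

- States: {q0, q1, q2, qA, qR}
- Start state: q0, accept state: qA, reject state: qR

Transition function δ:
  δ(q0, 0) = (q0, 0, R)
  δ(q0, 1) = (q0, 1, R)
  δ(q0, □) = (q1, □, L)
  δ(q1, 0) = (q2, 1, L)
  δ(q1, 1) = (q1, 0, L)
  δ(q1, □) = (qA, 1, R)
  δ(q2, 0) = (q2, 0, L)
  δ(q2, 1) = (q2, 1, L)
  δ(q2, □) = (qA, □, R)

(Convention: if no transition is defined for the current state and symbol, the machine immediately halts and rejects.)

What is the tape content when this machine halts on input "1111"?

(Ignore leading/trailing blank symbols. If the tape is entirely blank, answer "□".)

Execution trace:
Initial: [q0]1111
Step 1: δ(q0, 1) = (q0, 1, R) → 1[q0]111
Step 2: δ(q0, 1) = (q0, 1, R) → 11[q0]11
Step 3: δ(q0, 1) = (q0, 1, R) → 111[q0]1
Step 4: δ(q0, 1) = (q0, 1, R) → 1111[q0]□
Step 5: δ(q0, □) = (q1, □, L) → 111[q1]1□
Step 6: δ(q1, 1) = (q1, 0, L) → 11[q1]10□
Step 7: δ(q1, 1) = (q1, 0, L) → 1[q1]100□
Step 8: δ(q1, 1) = (q1, 0, L) → [q1]1000□
Step 9: δ(q1, 1) = (q1, 0, L) → [q1]□0000□
Step 10: δ(q1, □) = (qA, 1, R) → 1[qA]0000□

The machine reaches the accept state qA and halts.

Final tape (ignoring leading/trailing blanks): 10000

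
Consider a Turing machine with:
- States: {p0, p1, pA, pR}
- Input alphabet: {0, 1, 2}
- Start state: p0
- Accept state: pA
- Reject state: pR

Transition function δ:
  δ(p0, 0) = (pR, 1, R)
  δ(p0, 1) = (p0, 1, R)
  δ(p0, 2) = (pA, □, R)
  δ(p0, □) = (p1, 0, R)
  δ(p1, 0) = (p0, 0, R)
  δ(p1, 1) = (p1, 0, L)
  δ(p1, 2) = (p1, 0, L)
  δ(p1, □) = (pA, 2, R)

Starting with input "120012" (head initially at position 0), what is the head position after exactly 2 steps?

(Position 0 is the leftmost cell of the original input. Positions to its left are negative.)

Execution trace (head position shown):
Step 0: [p0]120012  (head at position 0)
Step 1: move right → 1[p0]20012  (head at position 1)
Step 2: move right → 1□[pA]0012  (head at position 2)

After 2 steps, the head is at position 2.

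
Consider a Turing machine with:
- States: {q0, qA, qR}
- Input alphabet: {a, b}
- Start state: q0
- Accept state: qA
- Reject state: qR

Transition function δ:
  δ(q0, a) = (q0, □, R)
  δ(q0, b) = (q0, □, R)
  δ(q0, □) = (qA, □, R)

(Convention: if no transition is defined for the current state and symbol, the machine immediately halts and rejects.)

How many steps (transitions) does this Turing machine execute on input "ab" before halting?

Execution trace:
Initial: [q0]ab
Step 1: δ(q0, a) = (q0, □, R) → □[q0]b
Step 2: δ(q0, b) = (q0, □, R) → □□[q0]□
Step 3: δ(q0, □) = (qA, □, R) → □□□[qA]□

The machine reaches the accept state qA and halts.

The machine executed 3 steps before halting.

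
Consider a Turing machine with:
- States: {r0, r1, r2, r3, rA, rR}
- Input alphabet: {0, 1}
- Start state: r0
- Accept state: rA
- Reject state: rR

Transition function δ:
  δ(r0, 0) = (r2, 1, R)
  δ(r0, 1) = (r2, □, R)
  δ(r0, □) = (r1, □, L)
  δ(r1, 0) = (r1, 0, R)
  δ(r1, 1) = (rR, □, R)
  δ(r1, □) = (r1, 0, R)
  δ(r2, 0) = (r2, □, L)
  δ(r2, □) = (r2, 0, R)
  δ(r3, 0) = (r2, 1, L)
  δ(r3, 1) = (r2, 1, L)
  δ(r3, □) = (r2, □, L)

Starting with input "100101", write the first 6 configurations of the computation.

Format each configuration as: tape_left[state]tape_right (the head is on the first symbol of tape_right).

Transitions applied:
Step 1: δ(r0, 1) = (r2, □, R)
Step 2: δ(r2, 0) = (r2, □, L)
Step 3: δ(r2, □) = (r2, 0, R)
Step 4: δ(r2, □) = (r2, 0, R)
Step 5: δ(r2, 0) = (r2, □, L)

The first 6 configurations are:
[r0]100101 ⊢ □[r2]00101 ⊢ [r2]□□0101 ⊢ 0[r2]□0101 ⊢ 00[r2]0101 ⊢ 0[r2]0□101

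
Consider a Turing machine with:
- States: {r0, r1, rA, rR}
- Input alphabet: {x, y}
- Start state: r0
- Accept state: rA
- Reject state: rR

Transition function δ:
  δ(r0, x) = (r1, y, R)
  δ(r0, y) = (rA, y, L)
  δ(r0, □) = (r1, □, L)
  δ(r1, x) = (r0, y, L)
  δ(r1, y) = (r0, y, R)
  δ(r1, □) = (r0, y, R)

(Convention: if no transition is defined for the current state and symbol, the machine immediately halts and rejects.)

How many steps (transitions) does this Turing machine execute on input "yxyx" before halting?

Execution trace:
Initial: [r0]yxyx
Step 1: δ(r0, y) = (rA, y, L) → [rA]□yxyx

The machine reaches the accept state rA and halts.

The machine executed 1 step before halting.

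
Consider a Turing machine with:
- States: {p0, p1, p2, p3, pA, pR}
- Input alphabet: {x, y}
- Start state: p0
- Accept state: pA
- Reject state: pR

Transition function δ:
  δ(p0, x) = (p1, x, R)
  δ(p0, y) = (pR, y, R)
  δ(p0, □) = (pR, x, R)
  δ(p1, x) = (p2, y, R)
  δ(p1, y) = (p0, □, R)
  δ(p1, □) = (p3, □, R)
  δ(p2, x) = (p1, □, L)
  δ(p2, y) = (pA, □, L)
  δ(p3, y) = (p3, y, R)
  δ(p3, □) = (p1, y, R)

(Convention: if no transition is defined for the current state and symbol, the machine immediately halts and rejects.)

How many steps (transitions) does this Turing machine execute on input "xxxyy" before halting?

Execution trace:
Initial: [p0]xxxyy
Step 1: δ(p0, x) = (p1, x, R) → x[p1]xxyy
Step 2: δ(p1, x) = (p2, y, R) → xy[p2]xyy
Step 3: δ(p2, x) = (p1, □, L) → x[p1]y□yy
Step 4: δ(p1, y) = (p0, □, R) → x□[p0]□yy
Step 5: δ(p0, □) = (pR, x, R) → x□x[pR]yy

The machine reaches the reject state pR and halts.

The machine executed 5 steps before halting.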